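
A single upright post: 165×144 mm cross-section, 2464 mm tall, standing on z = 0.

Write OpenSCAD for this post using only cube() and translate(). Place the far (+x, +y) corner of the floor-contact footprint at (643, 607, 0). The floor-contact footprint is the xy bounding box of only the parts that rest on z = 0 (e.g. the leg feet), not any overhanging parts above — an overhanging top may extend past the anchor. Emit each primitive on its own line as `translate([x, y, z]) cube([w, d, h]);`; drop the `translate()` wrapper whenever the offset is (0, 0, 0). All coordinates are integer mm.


translate([478, 463, 0]) cube([165, 144, 2464]);


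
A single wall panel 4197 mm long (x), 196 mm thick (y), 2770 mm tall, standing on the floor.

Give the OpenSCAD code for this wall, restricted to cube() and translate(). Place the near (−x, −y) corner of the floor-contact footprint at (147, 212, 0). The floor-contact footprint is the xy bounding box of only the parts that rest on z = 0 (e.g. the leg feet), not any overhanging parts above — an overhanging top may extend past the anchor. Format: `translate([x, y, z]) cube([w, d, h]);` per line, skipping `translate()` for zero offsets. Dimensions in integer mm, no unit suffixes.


translate([147, 212, 0]) cube([4197, 196, 2770]);


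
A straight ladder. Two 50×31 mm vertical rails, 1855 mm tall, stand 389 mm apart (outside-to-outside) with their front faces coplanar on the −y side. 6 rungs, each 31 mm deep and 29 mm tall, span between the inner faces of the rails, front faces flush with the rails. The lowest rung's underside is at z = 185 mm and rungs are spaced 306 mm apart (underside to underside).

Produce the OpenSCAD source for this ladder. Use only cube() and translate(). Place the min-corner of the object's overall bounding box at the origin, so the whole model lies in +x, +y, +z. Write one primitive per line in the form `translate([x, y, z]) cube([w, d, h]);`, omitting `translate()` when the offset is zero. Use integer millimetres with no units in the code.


// rung span = 389 - 2*50 = 289
// rung[k] z = 185 + k*306
cube([50, 31, 1855]);
translate([339, 0, 0]) cube([50, 31, 1855]);
translate([50, 0, 185]) cube([289, 31, 29]);
translate([50, 0, 491]) cube([289, 31, 29]);
translate([50, 0, 797]) cube([289, 31, 29]);
translate([50, 0, 1103]) cube([289, 31, 29]);
translate([50, 0, 1409]) cube([289, 31, 29]);
translate([50, 0, 1715]) cube([289, 31, 29]);


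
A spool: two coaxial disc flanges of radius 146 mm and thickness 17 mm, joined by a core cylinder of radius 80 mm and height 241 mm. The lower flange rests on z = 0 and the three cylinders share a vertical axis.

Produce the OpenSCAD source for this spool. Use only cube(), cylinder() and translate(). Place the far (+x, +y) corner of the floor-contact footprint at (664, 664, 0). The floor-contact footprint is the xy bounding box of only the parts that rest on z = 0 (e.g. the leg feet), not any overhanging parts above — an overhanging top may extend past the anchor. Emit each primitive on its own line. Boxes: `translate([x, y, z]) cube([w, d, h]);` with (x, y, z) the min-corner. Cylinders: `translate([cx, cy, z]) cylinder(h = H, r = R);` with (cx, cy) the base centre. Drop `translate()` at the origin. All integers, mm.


translate([518, 518, 0]) cylinder(h = 17, r = 146);
translate([518, 518, 17]) cylinder(h = 241, r = 80);
translate([518, 518, 258]) cylinder(h = 17, r = 146);


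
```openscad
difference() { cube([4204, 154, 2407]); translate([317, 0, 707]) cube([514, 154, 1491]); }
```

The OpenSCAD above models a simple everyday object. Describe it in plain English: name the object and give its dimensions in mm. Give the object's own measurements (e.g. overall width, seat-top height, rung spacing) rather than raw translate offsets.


A wall 4204 mm long (x), 154 mm thick (y), 2407 mm tall, with a rectangular window opening cut through it. The opening is 514 mm wide and 1491 mm tall; its sill is at z = 707 mm and its near (−x) edge is 317 mm from the wall's −x end. The opening passes through the full wall thickness.


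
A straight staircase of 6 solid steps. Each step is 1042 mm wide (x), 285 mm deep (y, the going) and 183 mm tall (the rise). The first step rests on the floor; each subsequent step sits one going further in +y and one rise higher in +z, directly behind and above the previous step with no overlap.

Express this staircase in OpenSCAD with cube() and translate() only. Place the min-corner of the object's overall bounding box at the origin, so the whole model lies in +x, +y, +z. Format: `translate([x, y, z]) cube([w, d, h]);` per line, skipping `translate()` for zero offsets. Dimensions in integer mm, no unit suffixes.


cube([1042, 285, 183]);
translate([0, 285, 183]) cube([1042, 285, 183]);
translate([0, 570, 366]) cube([1042, 285, 183]);
translate([0, 855, 549]) cube([1042, 285, 183]);
translate([0, 1140, 732]) cube([1042, 285, 183]);
translate([0, 1425, 915]) cube([1042, 285, 183]);


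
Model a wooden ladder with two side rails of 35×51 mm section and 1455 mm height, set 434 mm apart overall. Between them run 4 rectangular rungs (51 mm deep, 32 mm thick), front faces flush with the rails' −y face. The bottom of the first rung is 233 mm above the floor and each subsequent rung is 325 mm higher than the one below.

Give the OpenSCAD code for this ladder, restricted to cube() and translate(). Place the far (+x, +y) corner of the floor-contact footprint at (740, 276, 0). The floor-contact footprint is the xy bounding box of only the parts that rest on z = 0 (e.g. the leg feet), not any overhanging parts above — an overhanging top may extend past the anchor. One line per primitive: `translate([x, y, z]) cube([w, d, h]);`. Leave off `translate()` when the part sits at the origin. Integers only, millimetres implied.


translate([306, 225, 0]) cube([35, 51, 1455]);
translate([705, 225, 0]) cube([35, 51, 1455]);
translate([341, 225, 233]) cube([364, 51, 32]);
translate([341, 225, 558]) cube([364, 51, 32]);
translate([341, 225, 883]) cube([364, 51, 32]);
translate([341, 225, 1208]) cube([364, 51, 32]);


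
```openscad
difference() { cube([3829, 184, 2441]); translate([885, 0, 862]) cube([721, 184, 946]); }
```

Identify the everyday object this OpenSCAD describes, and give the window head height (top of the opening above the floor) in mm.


A wall with a window opening. The window head height is 1808 mm.

A wall with a rectangular opening subtracted — a window. Sill at z = 862, opening 946 mm tall, so the head is at 862 + 946 = 1808 mm.


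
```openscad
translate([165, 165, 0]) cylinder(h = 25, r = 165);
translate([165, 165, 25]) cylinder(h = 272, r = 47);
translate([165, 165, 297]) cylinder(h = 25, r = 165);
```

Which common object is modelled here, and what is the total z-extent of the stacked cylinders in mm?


A spool. The overall height is 322 mm.

Three coaxial cylinders, large–small–large — a spool. Two 25 mm flanges and a 272 mm core give 25 + 272 + 25 = 322 mm.


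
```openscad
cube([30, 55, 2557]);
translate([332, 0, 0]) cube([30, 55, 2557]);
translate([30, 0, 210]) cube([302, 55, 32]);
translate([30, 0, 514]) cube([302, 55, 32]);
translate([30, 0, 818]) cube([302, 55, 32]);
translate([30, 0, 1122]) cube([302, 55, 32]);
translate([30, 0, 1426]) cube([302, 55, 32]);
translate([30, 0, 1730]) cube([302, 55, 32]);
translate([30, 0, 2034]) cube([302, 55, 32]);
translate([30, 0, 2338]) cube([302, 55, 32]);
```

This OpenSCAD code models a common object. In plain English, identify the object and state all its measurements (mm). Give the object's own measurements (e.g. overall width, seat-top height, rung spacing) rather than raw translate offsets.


A straight ladder. Two 30×55 mm vertical rails, 2557 mm tall, stand 362 mm apart (outside-to-outside) with their front faces coplanar on the −y side. 8 rungs, each 55 mm deep and 32 mm tall, span between the inner faces of the rails, front faces flush with the rails. The lowest rung's underside is at z = 210 mm and rungs are spaced 304 mm apart (underside to underside).


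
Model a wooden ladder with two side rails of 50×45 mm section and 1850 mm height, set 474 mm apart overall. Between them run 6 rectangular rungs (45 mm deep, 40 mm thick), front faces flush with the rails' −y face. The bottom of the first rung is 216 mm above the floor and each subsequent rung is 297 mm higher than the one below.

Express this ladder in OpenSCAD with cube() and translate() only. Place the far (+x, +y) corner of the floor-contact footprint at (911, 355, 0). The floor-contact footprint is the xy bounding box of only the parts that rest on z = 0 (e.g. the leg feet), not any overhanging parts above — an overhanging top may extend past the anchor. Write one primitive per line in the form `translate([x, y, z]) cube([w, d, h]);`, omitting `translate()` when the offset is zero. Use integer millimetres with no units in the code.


// rung span = 474 - 2*50 = 374
// rung[k] z = 216 + k*297
translate([437, 310, 0]) cube([50, 45, 1850]);
translate([861, 310, 0]) cube([50, 45, 1850]);
translate([487, 310, 216]) cube([374, 45, 40]);
translate([487, 310, 513]) cube([374, 45, 40]);
translate([487, 310, 810]) cube([374, 45, 40]);
translate([487, 310, 1107]) cube([374, 45, 40]);
translate([487, 310, 1404]) cube([374, 45, 40]);
translate([487, 310, 1701]) cube([374, 45, 40]);


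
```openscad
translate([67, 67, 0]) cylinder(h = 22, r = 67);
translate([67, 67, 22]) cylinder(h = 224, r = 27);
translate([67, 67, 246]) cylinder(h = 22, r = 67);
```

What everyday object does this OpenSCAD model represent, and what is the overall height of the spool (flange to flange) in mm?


A spool. The overall height is 268 mm.

Three coaxial cylinders, large–small–large — a spool. Two 22 mm flanges and a 224 mm core give 22 + 224 + 22 = 268 mm.


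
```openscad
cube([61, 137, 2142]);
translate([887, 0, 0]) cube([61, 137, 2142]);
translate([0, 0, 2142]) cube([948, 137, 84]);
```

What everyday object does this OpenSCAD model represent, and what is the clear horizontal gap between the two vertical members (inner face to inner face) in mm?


A door frame. The clear opening width is 826 mm.

Two 2142 mm tall posts with a header on top — a door frame. The left jamb is 61 mm wide at x = 0; the right jamb starts at x = 887. The clear opening is 887 − 61 = 826 mm.


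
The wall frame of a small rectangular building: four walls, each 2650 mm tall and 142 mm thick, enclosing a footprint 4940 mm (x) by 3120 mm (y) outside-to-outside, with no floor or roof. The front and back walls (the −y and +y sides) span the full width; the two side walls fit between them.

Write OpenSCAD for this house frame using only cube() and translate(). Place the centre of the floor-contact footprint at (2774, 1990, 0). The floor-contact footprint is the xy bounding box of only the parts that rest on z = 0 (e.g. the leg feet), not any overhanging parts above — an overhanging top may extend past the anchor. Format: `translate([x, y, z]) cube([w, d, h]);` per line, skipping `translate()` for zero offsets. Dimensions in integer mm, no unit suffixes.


translate([304, 430, 0]) cube([4940, 142, 2650]);
translate([304, 3408, 0]) cube([4940, 142, 2650]);
translate([304, 572, 0]) cube([142, 2836, 2650]);
translate([5102, 572, 0]) cube([142, 2836, 2650]);


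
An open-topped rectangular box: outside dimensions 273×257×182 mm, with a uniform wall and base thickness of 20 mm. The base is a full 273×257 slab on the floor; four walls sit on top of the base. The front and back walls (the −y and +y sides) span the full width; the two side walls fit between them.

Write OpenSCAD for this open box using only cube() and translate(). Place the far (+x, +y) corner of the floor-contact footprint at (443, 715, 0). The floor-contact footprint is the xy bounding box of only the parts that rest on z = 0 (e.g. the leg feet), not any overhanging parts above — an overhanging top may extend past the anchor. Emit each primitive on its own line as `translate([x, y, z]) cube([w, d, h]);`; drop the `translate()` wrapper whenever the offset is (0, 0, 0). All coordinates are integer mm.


translate([170, 458, 0]) cube([273, 257, 20]);
translate([170, 458, 20]) cube([273, 20, 162]);
translate([170, 695, 20]) cube([273, 20, 162]);
translate([170, 478, 20]) cube([20, 217, 162]);
translate([423, 478, 20]) cube([20, 217, 162]);


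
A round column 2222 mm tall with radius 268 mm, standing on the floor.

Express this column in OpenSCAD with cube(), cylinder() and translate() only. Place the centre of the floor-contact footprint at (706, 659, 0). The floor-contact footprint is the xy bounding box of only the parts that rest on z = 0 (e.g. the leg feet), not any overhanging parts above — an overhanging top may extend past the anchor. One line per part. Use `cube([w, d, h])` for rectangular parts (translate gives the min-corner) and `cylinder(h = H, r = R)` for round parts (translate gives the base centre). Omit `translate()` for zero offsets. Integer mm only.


translate([706, 659, 0]) cylinder(h = 2222, r = 268);


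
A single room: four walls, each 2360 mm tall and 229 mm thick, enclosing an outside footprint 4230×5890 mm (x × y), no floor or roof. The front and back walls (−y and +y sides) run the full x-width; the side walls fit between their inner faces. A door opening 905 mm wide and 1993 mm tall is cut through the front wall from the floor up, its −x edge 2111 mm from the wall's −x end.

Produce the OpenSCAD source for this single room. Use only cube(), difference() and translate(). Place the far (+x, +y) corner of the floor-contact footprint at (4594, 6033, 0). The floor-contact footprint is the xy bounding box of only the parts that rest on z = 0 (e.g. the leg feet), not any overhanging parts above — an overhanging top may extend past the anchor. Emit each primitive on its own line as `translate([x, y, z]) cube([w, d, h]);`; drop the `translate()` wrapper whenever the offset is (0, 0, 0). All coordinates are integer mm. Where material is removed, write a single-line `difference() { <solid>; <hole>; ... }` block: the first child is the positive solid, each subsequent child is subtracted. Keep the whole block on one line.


difference() { translate([364, 143, 0]) cube([4230, 229, 2360]); translate([2475, 143, 0]) cube([905, 229, 1993]); }
translate([364, 5804, 0]) cube([4230, 229, 2360]);
translate([364, 372, 0]) cube([229, 5432, 2360]);
translate([4365, 372, 0]) cube([229, 5432, 2360]);


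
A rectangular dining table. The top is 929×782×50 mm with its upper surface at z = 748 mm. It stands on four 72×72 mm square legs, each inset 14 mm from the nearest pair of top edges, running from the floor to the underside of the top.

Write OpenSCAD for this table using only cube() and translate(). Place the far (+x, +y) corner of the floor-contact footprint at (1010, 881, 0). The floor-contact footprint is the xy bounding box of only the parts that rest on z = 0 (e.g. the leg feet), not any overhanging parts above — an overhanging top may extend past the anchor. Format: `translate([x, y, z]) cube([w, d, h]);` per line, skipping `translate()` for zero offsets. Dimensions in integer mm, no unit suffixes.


translate([95, 113, 698]) cube([929, 782, 50]);
translate([109, 127, 0]) cube([72, 72, 698]);
translate([938, 127, 0]) cube([72, 72, 698]);
translate([109, 809, 0]) cube([72, 72, 698]);
translate([938, 809, 0]) cube([72, 72, 698]);


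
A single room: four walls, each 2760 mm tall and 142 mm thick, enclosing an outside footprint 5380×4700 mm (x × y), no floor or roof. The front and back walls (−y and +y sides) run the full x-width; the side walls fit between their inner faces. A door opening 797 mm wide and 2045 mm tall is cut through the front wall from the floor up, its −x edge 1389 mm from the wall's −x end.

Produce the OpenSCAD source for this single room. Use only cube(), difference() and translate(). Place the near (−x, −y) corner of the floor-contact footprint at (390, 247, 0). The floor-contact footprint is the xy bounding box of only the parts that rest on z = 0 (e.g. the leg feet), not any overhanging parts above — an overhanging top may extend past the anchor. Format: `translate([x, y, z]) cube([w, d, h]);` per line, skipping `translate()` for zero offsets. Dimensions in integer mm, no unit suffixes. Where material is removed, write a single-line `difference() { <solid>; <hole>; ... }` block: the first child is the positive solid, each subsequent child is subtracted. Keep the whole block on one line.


difference() { translate([390, 247, 0]) cube([5380, 142, 2760]); translate([1779, 247, 0]) cube([797, 142, 2045]); }
translate([390, 4805, 0]) cube([5380, 142, 2760]);
translate([390, 389, 0]) cube([142, 4416, 2760]);
translate([5628, 389, 0]) cube([142, 4416, 2760]);


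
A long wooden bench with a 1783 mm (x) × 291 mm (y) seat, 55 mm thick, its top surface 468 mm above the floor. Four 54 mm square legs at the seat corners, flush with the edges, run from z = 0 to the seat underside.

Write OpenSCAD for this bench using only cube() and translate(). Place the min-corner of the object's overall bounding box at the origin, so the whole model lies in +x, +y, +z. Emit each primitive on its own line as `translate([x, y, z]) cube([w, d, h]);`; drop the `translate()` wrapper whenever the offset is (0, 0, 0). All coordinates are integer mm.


// leg_h = 468 − 55 = 413
translate([0, 0, 413]) cube([1783, 291, 55]);
cube([54, 54, 413]);
translate([0, 237, 0]) cube([54, 54, 413]);
translate([1729, 0, 0]) cube([54, 54, 413]);
translate([1729, 237, 0]) cube([54, 54, 413]);


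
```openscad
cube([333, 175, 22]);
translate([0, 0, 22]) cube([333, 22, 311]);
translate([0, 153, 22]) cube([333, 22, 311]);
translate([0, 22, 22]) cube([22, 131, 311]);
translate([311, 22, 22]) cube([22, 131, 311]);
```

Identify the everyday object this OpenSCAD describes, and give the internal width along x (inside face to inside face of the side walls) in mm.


An open box. The internal width is 289 mm.

A 333×175 base slab with four walls standing on it — an open box. The base is 333 mm wide and the walls are 22 mm thick, so the internal width is 333 − 2 × 22 = 289 mm.


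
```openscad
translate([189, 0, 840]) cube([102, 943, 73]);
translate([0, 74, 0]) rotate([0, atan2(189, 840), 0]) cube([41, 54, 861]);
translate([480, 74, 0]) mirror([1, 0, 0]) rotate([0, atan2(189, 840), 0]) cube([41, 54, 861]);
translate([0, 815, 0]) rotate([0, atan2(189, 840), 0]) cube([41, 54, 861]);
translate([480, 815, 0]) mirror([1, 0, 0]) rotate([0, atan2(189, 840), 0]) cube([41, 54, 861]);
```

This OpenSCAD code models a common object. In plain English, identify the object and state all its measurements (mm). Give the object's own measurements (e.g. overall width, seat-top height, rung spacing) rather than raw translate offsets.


A sawhorse. A 102×943×73 mm beam (x, y, z) sits on two A-frame leg pairs. Each pair is two raked legs of 41×54 mm section (54 mm along y) splaying symmetrically in x. Each leg rises 840 mm vertically over 189 mm of horizontal reach and is 861 mm long along its own axis. Every leg's outer bottom edge rests on the floor and its outer top edge meets a bottom edge of the beam — the left legs (tilting toward +x) meet the beam's −x bottom edge, the right legs (their mirror images, tilting toward −x) meet its +x bottom edge — so the leg tops tuck under the beam, the beam's underside is 840 mm above the floor, and the feet are 480 mm apart outside-to-outside with the beam centred between them. The two leg pairs are set in 74 mm from either end of the beam.


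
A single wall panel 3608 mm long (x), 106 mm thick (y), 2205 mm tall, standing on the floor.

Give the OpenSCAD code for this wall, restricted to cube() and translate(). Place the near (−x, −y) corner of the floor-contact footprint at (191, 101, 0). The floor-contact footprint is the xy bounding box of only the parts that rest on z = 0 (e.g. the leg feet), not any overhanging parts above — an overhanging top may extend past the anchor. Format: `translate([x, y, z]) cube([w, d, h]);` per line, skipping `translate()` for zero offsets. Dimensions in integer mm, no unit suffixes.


translate([191, 101, 0]) cube([3608, 106, 2205]);


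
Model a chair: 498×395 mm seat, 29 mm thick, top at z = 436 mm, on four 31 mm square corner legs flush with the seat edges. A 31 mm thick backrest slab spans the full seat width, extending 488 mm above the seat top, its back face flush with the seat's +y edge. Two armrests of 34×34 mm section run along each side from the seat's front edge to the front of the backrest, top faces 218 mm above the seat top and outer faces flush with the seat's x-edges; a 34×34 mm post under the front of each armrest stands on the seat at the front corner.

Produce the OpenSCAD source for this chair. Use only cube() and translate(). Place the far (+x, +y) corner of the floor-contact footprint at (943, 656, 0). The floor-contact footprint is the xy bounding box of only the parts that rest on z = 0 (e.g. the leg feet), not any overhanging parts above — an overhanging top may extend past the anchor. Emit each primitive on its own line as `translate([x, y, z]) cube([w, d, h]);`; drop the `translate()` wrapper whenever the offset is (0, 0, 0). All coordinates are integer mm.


translate([445, 261, 407]) cube([498, 395, 29]);
translate([445, 261, 0]) cube([31, 31, 407]);
translate([912, 261, 0]) cube([31, 31, 407]);
translate([445, 625, 0]) cube([31, 31, 407]);
translate([912, 625, 0]) cube([31, 31, 407]);
translate([445, 625, 436]) cube([498, 31, 488]);
translate([445, 261, 620]) cube([34, 364, 34]);
translate([909, 261, 620]) cube([34, 364, 34]);
translate([445, 261, 436]) cube([34, 34, 184]);
translate([909, 261, 436]) cube([34, 34, 184]);


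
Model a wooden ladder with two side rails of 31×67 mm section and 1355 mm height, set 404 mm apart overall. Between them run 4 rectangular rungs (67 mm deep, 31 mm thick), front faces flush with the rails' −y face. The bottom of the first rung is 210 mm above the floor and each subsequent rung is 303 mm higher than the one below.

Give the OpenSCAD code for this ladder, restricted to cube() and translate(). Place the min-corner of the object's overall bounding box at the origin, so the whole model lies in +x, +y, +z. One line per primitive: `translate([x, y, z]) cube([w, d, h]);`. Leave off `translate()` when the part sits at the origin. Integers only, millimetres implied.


// rung span = 404 - 2*31 = 342
// rung[k] z = 210 + k*303
cube([31, 67, 1355]);
translate([373, 0, 0]) cube([31, 67, 1355]);
translate([31, 0, 210]) cube([342, 67, 31]);
translate([31, 0, 513]) cube([342, 67, 31]);
translate([31, 0, 816]) cube([342, 67, 31]);
translate([31, 0, 1119]) cube([342, 67, 31]);


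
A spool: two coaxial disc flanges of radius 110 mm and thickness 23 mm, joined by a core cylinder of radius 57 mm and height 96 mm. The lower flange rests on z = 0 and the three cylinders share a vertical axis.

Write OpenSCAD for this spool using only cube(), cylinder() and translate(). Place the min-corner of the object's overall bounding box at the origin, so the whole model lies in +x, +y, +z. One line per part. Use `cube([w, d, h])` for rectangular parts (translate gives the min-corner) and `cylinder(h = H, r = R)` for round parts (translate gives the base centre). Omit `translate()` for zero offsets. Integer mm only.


translate([110, 110, 0]) cylinder(h = 23, r = 110);
translate([110, 110, 23]) cylinder(h = 96, r = 57);
translate([110, 110, 119]) cylinder(h = 23, r = 110);


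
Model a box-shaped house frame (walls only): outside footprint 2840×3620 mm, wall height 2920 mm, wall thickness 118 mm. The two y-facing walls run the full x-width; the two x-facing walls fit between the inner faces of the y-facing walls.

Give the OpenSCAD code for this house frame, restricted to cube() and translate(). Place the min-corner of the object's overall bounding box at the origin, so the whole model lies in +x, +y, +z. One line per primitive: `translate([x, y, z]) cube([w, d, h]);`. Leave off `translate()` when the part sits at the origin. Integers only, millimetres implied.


cube([2840, 118, 2920]);
translate([0, 3502, 0]) cube([2840, 118, 2920]);
translate([0, 118, 0]) cube([118, 3384, 2920]);
translate([2722, 118, 0]) cube([118, 3384, 2920]);


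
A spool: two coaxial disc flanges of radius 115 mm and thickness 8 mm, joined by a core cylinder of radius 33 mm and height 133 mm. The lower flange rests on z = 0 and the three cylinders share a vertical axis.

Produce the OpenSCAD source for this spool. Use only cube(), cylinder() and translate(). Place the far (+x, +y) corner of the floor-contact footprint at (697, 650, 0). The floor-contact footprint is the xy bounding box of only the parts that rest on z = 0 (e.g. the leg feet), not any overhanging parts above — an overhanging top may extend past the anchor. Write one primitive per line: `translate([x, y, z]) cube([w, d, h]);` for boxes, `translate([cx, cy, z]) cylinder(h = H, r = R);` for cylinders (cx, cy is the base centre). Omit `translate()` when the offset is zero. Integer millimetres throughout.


translate([582, 535, 0]) cylinder(h = 8, r = 115);
translate([582, 535, 8]) cylinder(h = 133, r = 33);
translate([582, 535, 141]) cylinder(h = 8, r = 115);


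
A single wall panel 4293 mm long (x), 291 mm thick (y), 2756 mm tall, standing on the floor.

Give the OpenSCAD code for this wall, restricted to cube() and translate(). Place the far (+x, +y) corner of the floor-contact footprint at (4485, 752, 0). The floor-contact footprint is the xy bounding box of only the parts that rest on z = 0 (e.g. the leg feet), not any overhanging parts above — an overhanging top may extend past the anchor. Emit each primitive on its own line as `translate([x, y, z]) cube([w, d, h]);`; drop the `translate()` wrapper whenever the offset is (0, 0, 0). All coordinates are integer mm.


translate([192, 461, 0]) cube([4293, 291, 2756]);


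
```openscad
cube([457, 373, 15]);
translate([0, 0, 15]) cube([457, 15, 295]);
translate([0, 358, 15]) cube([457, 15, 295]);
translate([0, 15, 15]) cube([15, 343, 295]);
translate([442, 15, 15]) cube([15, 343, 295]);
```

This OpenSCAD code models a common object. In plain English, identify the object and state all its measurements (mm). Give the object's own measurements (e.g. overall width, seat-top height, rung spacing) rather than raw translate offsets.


An open-topped rectangular box: outside dimensions 457×373×310 mm, with a uniform wall and base thickness of 15 mm. The base is a full 457×373 slab on the floor; four walls sit on top of the base. The front and back walls (the −y and +y sides) span the full width; the two side walls fit between them.


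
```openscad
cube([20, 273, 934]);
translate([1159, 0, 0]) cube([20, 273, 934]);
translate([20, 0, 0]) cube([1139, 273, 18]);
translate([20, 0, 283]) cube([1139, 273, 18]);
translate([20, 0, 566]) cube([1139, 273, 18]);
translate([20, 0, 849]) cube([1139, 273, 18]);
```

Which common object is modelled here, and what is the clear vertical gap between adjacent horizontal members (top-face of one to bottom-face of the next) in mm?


A bookshelf. The clear shelf gap is 265 mm.

Two tall side panels with 4 horizontal boards between them — a bookshelf. The first two shelf undersides are at z = 0 and z = 283; with shelf thickness 18, the clear gap is 283 − 0 − 18 = 265 mm.


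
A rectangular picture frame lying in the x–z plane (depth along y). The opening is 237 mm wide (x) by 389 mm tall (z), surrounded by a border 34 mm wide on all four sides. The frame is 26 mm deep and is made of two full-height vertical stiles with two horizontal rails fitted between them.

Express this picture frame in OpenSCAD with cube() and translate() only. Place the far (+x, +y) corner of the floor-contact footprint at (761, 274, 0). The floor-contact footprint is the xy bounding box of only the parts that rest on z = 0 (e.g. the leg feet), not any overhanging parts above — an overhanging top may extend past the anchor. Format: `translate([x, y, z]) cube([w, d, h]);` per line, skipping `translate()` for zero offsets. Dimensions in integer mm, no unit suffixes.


translate([456, 248, 0]) cube([34, 26, 457]);
translate([727, 248, 0]) cube([34, 26, 457]);
translate([490, 248, 0]) cube([237, 26, 34]);
translate([490, 248, 423]) cube([237, 26, 34]);


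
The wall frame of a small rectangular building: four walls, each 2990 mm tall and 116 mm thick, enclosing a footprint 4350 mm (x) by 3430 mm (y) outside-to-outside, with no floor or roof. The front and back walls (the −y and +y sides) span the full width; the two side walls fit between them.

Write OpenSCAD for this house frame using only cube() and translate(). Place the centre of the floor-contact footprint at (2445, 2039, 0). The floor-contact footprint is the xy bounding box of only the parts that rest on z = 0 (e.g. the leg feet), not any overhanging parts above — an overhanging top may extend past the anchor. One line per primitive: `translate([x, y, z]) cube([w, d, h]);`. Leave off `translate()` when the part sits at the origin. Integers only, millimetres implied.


translate([270, 324, 0]) cube([4350, 116, 2990]);
translate([270, 3638, 0]) cube([4350, 116, 2990]);
translate([270, 440, 0]) cube([116, 3198, 2990]);
translate([4504, 440, 0]) cube([116, 3198, 2990]);


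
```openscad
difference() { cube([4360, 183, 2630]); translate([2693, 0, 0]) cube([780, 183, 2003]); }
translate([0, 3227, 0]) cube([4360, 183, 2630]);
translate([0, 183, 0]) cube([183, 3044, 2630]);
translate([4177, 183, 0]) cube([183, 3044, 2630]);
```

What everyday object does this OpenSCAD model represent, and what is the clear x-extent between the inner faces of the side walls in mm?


A single room. The interior width is 3994 mm.

Four walls enclosing a rectangle with a door in the front wall — a room. Outside width 4360 minus two 183 mm walls gives 3994 mm.


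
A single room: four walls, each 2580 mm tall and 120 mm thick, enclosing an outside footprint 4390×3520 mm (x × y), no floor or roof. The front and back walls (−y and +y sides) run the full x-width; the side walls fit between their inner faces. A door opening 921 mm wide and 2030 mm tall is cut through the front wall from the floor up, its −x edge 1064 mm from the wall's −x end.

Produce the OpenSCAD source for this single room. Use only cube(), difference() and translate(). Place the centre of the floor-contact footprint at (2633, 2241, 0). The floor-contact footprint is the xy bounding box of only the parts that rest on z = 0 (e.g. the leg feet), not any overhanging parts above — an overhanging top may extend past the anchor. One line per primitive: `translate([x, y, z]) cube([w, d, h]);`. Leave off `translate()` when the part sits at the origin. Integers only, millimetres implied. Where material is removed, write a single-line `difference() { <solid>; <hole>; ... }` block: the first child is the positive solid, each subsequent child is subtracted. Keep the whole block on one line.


difference() { translate([438, 481, 0]) cube([4390, 120, 2580]); translate([1502, 481, 0]) cube([921, 120, 2030]); }
translate([438, 3881, 0]) cube([4390, 120, 2580]);
translate([438, 601, 0]) cube([120, 3280, 2580]);
translate([4708, 601, 0]) cube([120, 3280, 2580]);


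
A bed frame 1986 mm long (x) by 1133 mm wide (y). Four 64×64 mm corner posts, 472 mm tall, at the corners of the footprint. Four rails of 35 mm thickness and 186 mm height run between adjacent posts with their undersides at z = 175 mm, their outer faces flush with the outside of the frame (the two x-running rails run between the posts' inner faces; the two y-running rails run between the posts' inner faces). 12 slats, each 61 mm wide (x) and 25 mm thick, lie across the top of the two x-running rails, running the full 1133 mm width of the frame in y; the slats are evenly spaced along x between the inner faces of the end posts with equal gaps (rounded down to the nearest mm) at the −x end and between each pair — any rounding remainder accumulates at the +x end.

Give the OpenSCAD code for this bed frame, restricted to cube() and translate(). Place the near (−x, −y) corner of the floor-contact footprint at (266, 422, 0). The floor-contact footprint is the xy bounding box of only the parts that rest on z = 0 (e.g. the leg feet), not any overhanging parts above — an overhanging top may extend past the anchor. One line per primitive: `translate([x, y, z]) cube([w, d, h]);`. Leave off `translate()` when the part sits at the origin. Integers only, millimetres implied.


translate([266, 422, 0]) cube([64, 64, 472]);
translate([266, 1491, 0]) cube([64, 64, 472]);
translate([2188, 422, 0]) cube([64, 64, 472]);
translate([2188, 1491, 0]) cube([64, 64, 472]);
translate([330, 422, 175]) cube([1858, 35, 186]);
translate([330, 1520, 175]) cube([1858, 35, 186]);
translate([266, 486, 175]) cube([35, 1005, 186]);
translate([2217, 486, 175]) cube([35, 1005, 186]);
translate([416, 422, 361]) cube([61, 1133, 25]);
translate([563, 422, 361]) cube([61, 1133, 25]);
translate([710, 422, 361]) cube([61, 1133, 25]);
translate([857, 422, 361]) cube([61, 1133, 25]);
translate([1004, 422, 361]) cube([61, 1133, 25]);
translate([1151, 422, 361]) cube([61, 1133, 25]);
translate([1298, 422, 361]) cube([61, 1133, 25]);
translate([1445, 422, 361]) cube([61, 1133, 25]);
translate([1592, 422, 361]) cube([61, 1133, 25]);
translate([1739, 422, 361]) cube([61, 1133, 25]);
translate([1886, 422, 361]) cube([61, 1133, 25]);
translate([2033, 422, 361]) cube([61, 1133, 25]);


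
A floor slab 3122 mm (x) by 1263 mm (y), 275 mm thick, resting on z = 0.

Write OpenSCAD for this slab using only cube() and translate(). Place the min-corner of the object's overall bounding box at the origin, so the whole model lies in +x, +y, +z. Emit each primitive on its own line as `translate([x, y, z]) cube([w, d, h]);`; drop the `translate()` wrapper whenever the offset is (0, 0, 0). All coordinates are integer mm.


cube([3122, 1263, 275]);


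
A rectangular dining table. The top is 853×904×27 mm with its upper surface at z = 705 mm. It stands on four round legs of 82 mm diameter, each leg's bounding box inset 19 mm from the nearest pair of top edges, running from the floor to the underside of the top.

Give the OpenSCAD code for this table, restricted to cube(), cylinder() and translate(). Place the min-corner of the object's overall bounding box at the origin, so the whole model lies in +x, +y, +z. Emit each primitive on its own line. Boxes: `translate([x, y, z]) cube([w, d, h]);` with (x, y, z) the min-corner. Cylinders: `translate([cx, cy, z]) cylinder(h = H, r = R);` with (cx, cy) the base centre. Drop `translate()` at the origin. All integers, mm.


translate([0, 0, 678]) cube([853, 904, 27]);
translate([60, 60, 0]) cylinder(h = 678, r = 41);
translate([793, 60, 0]) cylinder(h = 678, r = 41);
translate([60, 844, 0]) cylinder(h = 678, r = 41);
translate([793, 844, 0]) cylinder(h = 678, r = 41);


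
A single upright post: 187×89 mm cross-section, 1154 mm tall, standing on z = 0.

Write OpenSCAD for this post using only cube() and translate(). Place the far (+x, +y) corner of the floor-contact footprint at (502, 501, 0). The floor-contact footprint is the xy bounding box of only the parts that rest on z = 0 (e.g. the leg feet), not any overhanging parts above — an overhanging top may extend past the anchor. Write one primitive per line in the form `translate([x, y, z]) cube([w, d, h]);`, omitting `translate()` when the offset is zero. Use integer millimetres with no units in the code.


translate([315, 412, 0]) cube([187, 89, 1154]);


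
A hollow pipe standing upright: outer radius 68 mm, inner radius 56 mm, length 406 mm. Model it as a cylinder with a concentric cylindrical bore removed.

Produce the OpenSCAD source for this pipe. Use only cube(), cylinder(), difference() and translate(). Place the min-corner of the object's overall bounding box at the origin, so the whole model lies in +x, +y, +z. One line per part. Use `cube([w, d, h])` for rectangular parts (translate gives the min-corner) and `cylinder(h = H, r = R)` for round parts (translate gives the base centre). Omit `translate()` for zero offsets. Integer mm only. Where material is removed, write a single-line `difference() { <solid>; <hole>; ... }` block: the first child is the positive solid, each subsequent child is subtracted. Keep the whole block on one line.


difference() { translate([68, 68, 0]) cylinder(h = 406, r = 68); translate([68, 68, 0]) cylinder(h = 406, r = 56); }


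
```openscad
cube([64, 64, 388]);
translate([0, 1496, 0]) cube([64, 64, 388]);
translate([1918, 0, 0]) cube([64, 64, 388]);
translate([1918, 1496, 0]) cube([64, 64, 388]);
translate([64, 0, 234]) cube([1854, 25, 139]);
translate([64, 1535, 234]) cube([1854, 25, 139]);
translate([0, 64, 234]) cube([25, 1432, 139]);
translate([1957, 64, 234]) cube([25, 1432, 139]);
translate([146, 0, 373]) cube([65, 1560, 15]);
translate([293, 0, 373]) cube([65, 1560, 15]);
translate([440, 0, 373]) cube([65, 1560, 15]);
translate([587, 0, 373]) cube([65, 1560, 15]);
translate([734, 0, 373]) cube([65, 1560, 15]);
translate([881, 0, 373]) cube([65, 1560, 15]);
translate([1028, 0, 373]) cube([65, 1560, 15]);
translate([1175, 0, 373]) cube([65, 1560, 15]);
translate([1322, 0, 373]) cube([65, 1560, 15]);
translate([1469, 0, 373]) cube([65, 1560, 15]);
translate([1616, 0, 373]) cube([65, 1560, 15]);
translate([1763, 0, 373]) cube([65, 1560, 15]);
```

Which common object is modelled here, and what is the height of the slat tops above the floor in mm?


A bed frame. The slat-top height is 388 mm.

Four posts, four rails, and a row of slats — a bed frame. Slats sit on the rails at z = 234 + 139 = 373; with slat thickness 15, the top is 388 mm.


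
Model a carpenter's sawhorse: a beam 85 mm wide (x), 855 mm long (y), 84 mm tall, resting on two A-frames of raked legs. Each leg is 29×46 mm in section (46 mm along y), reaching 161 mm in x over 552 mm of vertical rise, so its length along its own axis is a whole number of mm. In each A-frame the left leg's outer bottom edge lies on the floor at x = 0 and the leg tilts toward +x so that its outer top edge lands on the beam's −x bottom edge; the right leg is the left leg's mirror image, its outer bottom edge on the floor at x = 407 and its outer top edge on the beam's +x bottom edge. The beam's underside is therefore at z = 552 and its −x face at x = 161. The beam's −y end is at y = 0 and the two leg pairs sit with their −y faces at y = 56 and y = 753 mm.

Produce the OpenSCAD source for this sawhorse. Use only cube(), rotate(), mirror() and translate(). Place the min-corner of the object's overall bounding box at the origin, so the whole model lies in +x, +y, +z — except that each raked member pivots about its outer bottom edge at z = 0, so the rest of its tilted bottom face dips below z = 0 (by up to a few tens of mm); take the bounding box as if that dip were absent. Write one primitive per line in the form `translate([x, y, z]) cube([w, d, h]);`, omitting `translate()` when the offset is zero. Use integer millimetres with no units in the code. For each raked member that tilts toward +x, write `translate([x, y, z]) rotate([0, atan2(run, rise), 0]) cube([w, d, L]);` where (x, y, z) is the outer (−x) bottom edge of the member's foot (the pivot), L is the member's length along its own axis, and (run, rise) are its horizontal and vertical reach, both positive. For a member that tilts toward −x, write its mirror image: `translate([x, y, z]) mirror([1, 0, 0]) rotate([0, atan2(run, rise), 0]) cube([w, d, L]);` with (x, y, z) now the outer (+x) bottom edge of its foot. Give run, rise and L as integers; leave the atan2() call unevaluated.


translate([161, 0, 552]) cube([85, 855, 84]);
translate([0, 56, 0]) rotate([0, atan2(161, 552), 0]) cube([29, 46, 575]);
translate([407, 56, 0]) mirror([1, 0, 0]) rotate([0, atan2(161, 552), 0]) cube([29, 46, 575]);
translate([0, 753, 0]) rotate([0, atan2(161, 552), 0]) cube([29, 46, 575]);
translate([407, 753, 0]) mirror([1, 0, 0]) rotate([0, atan2(161, 552), 0]) cube([29, 46, 575]);
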